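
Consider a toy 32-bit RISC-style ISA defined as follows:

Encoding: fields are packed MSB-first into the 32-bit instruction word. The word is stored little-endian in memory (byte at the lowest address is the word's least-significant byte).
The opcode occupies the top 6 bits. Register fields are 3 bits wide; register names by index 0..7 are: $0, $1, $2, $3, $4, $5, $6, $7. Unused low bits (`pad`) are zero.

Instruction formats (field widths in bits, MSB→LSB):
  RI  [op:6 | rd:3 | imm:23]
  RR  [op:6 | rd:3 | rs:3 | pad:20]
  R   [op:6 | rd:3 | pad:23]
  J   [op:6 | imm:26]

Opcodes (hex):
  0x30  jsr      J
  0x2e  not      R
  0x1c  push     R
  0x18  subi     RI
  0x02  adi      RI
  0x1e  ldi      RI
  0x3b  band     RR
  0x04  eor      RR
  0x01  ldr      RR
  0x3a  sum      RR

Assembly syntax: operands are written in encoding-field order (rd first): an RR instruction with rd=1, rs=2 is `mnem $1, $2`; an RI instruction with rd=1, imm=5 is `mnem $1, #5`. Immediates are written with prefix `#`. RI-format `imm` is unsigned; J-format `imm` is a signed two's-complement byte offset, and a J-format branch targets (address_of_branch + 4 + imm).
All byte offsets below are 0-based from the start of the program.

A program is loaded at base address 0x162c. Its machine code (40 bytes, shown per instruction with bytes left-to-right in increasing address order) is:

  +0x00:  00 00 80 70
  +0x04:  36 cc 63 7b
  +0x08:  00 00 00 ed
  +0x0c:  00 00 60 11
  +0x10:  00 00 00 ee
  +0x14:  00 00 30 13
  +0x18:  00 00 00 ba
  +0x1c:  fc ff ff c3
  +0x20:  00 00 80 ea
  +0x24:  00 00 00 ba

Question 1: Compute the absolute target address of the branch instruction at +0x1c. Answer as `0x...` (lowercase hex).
+0x1c: fc ff ff c3 ⇒ word 0xc3fffffc (little)
  op=0xc3fffffc>>26=0x30 ⇒ jsr (J)
  imm@[25:0]=0x3fffffc (s26→-4) ⇒ #-4
  target = base 0x162c + off 0x1c + 4 + imm -4 = 0x1648

0x1648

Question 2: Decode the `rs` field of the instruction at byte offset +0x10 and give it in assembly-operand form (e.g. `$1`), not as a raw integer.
$0

off 0x10: read 00 00 00 ee as little → 0xee000000
  top 6b → 0x3b → band [RR]
  [25:23] rd=4 = $4
  [22:20] rs=0 = $0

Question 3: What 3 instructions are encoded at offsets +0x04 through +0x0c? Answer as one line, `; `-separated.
ldi $6, #6540342; band $2, $0; eor $2, $6

@+04  little-endian(36 cc 63 7b) = 0x7b63cc36
  opcode bits[31:26]=0x1e: ldi/RI
  [25:23] rd=6 = $6
  [22:0] imm=6540342 = #6540342
@+08  little-endian(00 00 00 ed) = 0xed000000
  opcode bits[31:26]=0x3b: band/RR
  [25:23] rd=2 = $2
  [22:20] rs=0 = $0
@+0c  little-endian(00 00 60 11) = 0x11600000
  opcode bits[31:26]=0x4: eor/RR
  [25:23] rd=2 = $2
  [22:20] rs=6 = $6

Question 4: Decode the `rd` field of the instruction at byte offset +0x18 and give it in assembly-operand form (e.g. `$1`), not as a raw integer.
$4

[18] 00 00 00 ba → 0xba000000
  top 6b → 0x2e → not [R]
  rd@[25:23]=0x4 ⇒ $4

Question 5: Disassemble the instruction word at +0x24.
not $4

+0x24: 00 00 00 ba ⇒ word 0xba000000 (little)
  op=0xba000000>>26=0x2e ⇒ not (R)
  rd: (w>>23)&0x7=0x4 → $4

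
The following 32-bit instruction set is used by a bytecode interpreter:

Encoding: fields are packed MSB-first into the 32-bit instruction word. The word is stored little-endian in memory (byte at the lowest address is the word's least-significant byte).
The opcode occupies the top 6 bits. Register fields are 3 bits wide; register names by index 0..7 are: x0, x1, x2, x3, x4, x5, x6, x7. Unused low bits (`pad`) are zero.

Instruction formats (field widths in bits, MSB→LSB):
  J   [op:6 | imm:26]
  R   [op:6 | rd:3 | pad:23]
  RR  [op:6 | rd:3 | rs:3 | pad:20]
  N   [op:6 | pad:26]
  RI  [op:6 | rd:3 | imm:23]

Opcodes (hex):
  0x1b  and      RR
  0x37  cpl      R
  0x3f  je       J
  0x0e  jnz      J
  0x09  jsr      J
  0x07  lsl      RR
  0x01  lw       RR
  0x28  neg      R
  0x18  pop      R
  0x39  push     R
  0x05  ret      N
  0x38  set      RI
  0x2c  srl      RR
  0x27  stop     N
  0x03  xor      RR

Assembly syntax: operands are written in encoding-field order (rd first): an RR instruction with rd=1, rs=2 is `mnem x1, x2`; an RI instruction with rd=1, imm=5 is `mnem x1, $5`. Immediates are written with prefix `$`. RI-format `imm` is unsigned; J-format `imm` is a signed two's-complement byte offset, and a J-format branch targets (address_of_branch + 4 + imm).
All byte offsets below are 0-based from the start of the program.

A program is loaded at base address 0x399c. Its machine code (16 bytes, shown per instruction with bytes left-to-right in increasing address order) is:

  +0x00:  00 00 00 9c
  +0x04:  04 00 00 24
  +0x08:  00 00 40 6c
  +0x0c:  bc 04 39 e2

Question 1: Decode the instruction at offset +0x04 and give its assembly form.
jsr $4

+0x04: 04 00 00 24 ⇒ word 0x24000004 (little)
  opcode bits[31:26]=0x9: jsr/J
  imm: (w>>0)&0x3ffffff=0x4 → $4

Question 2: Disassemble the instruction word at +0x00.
+0x00: 00 00 00 9c ⇒ word 0x9c000000 (little)
  op=0x9c000000>>26=0x27 ⇒ stop (N)

stop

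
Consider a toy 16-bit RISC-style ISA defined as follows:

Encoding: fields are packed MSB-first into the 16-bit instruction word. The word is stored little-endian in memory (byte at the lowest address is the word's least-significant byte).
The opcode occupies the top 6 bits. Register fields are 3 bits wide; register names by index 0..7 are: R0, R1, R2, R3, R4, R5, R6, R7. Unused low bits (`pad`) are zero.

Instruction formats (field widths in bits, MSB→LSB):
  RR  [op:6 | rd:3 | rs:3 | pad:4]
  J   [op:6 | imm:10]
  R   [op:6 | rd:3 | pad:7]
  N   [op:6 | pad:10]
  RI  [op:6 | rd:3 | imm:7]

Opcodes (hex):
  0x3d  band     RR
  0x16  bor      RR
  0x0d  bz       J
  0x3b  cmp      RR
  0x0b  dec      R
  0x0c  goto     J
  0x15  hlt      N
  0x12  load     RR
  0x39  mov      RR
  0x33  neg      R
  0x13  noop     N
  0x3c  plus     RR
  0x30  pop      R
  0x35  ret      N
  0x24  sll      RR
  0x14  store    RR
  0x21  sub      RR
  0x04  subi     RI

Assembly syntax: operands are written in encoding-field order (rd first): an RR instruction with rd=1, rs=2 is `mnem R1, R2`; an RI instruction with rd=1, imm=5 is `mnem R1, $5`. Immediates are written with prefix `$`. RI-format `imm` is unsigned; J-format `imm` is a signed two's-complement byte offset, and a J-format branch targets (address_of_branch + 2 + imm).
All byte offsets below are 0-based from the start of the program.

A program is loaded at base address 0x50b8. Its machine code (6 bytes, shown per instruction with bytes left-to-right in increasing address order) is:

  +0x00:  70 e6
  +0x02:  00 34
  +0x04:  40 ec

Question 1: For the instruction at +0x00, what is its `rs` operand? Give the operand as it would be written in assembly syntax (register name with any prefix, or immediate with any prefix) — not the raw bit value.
R7

off 0x00: read 70 e6 as little → 0xe670
  opcode bits[15:10]=0x39: mov/RR
  rd@[9:7]=0x4 ⇒ R4
  rs@[6:4]=0x7 ⇒ R7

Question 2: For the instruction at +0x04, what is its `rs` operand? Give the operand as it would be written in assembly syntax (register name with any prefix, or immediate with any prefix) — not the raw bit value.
R4

off 0x04: read 40 ec as little → 0xec40
  op=0xec40>>10=0x3b ⇒ cmp (RR)
  [9:7] rd=0 = R0
  [6:4] rs=4 = R4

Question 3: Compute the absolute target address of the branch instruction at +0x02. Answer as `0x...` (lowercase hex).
off 0x02: read 00 34 as little → 0x3400
  opcode bits[15:10]=0xd: bz/J
  imm: (w>>0)&0x3ff=0x0 → $0
  target = base 0x50b8 + off 0x02 + 2 + imm 0 = 0x50bc

0x50bc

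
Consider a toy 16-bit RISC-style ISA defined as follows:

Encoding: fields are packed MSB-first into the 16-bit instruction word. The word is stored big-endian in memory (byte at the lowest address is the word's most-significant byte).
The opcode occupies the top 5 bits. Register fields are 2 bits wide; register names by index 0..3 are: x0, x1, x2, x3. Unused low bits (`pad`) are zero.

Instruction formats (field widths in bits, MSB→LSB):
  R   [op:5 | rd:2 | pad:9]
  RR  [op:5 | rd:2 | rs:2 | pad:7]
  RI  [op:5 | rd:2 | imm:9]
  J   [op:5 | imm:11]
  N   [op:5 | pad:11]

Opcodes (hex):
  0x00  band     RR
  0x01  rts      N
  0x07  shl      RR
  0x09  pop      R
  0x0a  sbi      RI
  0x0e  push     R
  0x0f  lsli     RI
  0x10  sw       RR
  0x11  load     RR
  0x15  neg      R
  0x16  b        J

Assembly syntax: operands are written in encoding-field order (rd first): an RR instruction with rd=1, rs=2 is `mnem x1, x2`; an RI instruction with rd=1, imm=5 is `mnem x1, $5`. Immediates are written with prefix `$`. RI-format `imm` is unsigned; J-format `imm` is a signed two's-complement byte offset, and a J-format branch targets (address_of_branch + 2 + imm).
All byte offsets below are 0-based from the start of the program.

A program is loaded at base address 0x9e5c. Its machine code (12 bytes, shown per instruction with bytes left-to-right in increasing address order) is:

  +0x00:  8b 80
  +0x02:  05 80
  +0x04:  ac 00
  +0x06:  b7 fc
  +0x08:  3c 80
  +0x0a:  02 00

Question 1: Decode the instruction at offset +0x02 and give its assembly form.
@+02  big-endian(05 80) = 0x0580
  op=0x0580>>11=0x0 ⇒ band (RR)
  rd: (w>>9)&0x3=0x2 → x2
  rs: (w>>7)&0x3=0x3 → x3

band x2, x3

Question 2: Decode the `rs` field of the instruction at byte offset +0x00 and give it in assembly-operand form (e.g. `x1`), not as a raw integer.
x3

+0x00: 8b 80 ⇒ word 0x8b80 (big)
  top 5b → 0x11 → load [RR]
  [10:9] rd=1 = x1
  [8:7] rs=3 = x3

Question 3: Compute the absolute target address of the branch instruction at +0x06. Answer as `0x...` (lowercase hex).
@+06  big-endian(b7 fc) = 0xb7fc
  top 5b → 0x16 → b [J]
  imm: (w>>0)&0x7ff=0x7fc (s11→-4) → $-4
  target = base 0x9e5c + off 0x06 + 2 + imm -4 = 0x9e60

0x9e60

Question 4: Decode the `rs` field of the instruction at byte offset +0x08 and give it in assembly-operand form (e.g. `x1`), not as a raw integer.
x1

+0x08: 3c 80 ⇒ word 0x3c80 (big)
  top 5b → 0x7 → shl [RR]
  rd@[10:9]=0x2 ⇒ x2
  rs@[8:7]=0x1 ⇒ x1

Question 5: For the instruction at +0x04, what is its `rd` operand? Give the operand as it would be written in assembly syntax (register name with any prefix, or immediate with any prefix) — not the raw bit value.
@+04  big-endian(ac 00) = 0xac00
  opcode bits[15:11]=0x15: neg/R
  rd@[10:9]=0x2 ⇒ x2

x2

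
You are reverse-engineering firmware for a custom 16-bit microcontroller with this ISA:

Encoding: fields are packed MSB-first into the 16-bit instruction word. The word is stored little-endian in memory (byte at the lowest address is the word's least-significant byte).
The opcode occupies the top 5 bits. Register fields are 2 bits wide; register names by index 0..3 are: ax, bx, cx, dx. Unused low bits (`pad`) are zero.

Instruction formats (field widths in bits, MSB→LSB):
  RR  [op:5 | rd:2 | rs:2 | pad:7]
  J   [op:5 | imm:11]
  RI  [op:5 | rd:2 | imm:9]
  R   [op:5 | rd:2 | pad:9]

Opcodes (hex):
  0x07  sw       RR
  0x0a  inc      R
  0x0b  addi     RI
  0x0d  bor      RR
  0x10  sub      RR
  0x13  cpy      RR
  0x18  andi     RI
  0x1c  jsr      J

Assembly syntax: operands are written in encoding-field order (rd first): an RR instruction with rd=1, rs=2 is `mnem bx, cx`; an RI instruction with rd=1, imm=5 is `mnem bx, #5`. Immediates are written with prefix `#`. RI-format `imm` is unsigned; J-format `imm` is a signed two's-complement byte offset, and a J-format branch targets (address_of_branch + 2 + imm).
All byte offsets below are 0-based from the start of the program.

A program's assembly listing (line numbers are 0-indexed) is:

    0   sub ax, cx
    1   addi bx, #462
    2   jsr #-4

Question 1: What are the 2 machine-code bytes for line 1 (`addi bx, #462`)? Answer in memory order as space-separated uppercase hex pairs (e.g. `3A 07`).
line 1 (addi): pack op=0xb:5|rd=1:2|imm=462:9 = 0x5bce; little→ ce 5b

CE 5B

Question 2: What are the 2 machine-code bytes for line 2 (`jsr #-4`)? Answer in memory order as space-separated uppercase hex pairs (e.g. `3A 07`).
FC E7

2. jsr fields op=0x1c:5|imm=-4:11 → word e7fch → fc e7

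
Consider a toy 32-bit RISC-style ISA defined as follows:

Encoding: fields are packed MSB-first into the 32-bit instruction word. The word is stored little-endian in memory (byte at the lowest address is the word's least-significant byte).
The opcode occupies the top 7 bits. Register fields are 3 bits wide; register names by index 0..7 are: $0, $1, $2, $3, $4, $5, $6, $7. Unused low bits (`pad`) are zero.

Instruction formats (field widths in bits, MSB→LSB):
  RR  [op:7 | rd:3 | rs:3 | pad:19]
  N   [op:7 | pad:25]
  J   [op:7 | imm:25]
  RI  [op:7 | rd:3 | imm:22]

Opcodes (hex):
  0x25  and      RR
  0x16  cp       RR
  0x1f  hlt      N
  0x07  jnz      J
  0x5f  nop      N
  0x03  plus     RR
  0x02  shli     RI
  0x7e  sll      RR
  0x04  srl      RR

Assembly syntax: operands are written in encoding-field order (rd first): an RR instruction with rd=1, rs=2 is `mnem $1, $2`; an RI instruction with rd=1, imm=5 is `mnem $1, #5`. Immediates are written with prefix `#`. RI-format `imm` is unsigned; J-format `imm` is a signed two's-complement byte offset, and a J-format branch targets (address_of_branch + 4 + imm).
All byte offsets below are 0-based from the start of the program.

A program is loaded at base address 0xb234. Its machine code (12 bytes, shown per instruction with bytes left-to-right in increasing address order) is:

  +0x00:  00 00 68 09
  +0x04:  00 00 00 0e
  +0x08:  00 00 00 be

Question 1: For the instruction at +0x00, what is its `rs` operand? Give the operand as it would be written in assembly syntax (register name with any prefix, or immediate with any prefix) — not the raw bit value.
@+00  little-endian(00 00 68 09) = 0x09680000
  top 7b → 0x4 → srl [RR]
  [24:22] rd=5 = $5
  [21:19] rs=5 = $5

$5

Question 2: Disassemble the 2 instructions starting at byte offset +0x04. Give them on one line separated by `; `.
jnz #0; nop

@+04  little-endian(00 00 00 0e) = 0x0e000000
  opcode bits[31:25]=0x7: jnz/J
  imm: (w>>0)&0x1ffffff=0x0 → #0
@+08  little-endian(00 00 00 be) = 0xbe000000
  opcode bits[31:25]=0x5f: nop/N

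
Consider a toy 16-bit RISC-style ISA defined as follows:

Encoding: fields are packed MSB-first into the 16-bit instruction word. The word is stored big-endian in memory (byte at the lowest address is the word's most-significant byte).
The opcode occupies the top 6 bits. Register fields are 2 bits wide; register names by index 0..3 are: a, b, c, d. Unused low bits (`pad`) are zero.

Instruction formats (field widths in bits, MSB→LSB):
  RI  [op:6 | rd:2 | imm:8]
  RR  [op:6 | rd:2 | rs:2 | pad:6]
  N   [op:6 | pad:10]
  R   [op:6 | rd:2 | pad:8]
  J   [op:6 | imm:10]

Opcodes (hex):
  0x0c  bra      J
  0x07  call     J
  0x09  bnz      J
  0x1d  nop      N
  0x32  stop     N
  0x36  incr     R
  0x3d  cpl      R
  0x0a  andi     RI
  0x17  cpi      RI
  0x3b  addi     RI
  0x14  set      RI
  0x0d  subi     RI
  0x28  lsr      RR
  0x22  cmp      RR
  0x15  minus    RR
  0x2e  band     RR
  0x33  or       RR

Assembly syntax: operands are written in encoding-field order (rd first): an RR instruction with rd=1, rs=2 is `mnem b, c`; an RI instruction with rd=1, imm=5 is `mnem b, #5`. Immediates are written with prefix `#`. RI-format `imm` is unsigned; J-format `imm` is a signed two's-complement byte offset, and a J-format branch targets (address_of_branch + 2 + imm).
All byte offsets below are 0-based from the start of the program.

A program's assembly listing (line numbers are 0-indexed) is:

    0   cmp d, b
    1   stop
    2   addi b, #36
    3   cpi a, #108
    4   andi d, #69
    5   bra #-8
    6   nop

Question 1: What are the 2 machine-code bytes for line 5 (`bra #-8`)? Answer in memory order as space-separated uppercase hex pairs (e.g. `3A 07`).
33 F8

L5: bra op=0xc:6|imm=-8:10 ⇒ 0x33f8 ⇒ big 33 f8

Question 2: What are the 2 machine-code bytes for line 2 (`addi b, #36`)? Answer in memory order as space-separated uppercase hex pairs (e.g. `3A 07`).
2. addi fields op=0x3b:6|rd=1:2|imm=36:8 → word ed24h → ed 24

ED 24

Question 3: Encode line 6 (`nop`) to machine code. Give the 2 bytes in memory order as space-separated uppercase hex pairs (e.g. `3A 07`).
line 6 (nop): pack op=0x1d:6|pad=0:10 = 0x7400; big→ 74 00

74 00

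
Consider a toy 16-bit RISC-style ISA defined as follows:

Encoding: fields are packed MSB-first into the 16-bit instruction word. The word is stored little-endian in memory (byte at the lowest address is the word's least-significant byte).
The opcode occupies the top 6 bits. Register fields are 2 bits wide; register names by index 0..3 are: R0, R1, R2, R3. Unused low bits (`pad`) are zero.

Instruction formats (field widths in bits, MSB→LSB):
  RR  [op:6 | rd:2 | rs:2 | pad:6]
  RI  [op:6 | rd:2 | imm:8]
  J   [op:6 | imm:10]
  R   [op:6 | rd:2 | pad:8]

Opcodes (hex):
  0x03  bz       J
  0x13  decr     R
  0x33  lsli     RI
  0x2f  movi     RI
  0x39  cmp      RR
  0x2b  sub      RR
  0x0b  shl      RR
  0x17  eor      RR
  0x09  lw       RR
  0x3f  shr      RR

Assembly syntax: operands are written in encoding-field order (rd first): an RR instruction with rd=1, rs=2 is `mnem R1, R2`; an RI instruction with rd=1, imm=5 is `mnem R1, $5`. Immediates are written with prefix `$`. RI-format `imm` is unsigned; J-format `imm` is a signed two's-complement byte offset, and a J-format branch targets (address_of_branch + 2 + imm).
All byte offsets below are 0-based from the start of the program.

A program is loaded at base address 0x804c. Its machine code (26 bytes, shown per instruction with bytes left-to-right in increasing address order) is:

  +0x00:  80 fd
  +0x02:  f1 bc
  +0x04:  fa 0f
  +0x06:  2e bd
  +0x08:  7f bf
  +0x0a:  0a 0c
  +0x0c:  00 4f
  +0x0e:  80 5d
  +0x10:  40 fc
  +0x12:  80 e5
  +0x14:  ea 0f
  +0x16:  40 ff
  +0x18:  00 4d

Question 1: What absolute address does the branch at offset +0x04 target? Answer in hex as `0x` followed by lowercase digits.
@+04  little-endian(fa 0f) = 0x0ffa
  top 6b → 0x3 → bz [J]
  [9:0] imm=1018 (s10→-6) = $-6
  target = base 0x804c + off 0x04 + 2 + imm -6 = 0x804c

0x804c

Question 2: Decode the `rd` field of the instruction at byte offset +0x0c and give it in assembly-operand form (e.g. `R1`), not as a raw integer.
off 0x0c: read 00 4f as little → 0x4f00
  opcode bits[15:10]=0x13: decr/R
  rd: (w>>8)&0x3=0x3 → R3

R3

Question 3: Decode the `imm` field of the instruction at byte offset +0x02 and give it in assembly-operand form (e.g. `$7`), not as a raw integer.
$241

+0x02: f1 bc ⇒ word 0xbcf1 (little)
  top 6b → 0x2f → movi [RI]
  [9:8] rd=0 = R0
  [7:0] imm=241 = $241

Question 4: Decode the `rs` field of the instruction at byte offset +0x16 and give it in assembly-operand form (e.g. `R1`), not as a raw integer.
R1

@+16  little-endian(40 ff) = 0xff40
  top 6b → 0x3f → shr [RR]
  [9:8] rd=3 = R3
  [7:6] rs=1 = R1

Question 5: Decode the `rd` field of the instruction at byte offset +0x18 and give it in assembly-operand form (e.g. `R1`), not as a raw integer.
off 0x18: read 00 4d as little → 0x4d00
  opcode bits[15:10]=0x13: decr/R
  rd: (w>>8)&0x3=0x1 → R1

R1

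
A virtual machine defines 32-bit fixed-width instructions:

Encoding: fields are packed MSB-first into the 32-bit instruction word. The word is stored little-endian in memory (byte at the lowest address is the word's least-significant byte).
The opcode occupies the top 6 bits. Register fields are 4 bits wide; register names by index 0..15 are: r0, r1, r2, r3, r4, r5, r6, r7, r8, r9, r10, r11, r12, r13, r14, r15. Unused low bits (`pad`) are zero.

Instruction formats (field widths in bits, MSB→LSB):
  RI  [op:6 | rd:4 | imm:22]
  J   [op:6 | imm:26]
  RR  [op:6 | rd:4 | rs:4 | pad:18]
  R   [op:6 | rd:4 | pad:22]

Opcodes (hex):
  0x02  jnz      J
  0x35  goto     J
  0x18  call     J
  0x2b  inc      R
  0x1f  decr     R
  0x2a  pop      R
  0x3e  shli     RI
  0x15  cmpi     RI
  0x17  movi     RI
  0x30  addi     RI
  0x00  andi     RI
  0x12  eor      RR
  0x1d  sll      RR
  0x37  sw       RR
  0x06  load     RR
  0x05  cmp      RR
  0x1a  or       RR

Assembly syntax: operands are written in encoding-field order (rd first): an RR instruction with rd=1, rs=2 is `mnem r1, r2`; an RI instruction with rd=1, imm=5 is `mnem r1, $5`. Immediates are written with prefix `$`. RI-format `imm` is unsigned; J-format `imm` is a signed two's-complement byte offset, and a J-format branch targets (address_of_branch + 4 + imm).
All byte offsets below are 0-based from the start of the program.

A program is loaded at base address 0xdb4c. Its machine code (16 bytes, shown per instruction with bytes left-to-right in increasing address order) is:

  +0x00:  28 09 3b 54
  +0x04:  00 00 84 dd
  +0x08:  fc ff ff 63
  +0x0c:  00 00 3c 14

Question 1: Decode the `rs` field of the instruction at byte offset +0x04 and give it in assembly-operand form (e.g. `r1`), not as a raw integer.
+0x04: 00 00 84 dd ⇒ word 0xdd840000 (little)
  op=0xdd840000>>26=0x37 ⇒ sw (RR)
  [25:22] rd=6 = r6
  [21:18] rs=1 = r1

r1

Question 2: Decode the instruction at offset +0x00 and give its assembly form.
@+00  little-endian(28 09 3b 54) = 0x543b0928
  op=0x543b0928>>26=0x15 ⇒ cmpi (RI)
  rd: (w>>22)&0xf=0x0 → r0
  imm: (w>>0)&0x3fffff=0x3b0928 → $3868968

cmpi r0, $3868968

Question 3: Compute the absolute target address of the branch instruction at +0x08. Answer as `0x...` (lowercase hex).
0xdb54

@+08  little-endian(fc ff ff 63) = 0x63fffffc
  op=0x63fffffc>>26=0x18 ⇒ call (J)
  imm@[25:0]=0x3fffffc (s26→-4) ⇒ $-4
  target = base 0xdb4c + off 0x08 + 4 + imm -4 = 0xdb54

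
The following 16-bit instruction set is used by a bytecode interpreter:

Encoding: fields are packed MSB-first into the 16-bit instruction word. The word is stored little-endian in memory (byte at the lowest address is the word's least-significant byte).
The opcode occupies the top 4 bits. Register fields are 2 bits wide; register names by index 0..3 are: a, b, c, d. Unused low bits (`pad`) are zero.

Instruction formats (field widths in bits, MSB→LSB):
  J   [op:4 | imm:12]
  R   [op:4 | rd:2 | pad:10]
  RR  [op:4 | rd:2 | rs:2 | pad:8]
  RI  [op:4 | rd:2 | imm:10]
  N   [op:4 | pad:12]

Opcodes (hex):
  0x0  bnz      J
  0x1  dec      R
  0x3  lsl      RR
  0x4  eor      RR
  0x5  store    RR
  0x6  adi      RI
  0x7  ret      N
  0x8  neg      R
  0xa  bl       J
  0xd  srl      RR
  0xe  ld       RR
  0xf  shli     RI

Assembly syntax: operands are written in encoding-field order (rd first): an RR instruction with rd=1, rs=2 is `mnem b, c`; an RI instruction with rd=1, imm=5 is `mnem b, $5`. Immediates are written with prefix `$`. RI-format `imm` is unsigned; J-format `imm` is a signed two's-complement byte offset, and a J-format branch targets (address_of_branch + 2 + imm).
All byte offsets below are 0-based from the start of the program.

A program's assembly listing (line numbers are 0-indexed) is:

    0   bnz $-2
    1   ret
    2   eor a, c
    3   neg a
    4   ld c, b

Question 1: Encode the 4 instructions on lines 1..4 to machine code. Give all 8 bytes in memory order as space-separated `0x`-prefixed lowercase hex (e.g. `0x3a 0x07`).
0x00 0x70 0x00 0x42 0x00 0x80 0x00 0xe9

line 1 (ret): pack op=0x7:4|pad=0:12 = 0x7000; little→ 00 70
line 2 (eor): pack op=0x4:4|rd=0:2|rs=2:2|pad=0:8 = 0x4200; little→ 00 42
line 3 (neg): pack op=0x8:4|rd=0:2|pad=0:10 = 0x8000; little→ 00 80
line 4 (ld): pack op=0xe:4|rd=2:2|rs=1:2|pad=0:8 = 0xe900; little→ 00 e9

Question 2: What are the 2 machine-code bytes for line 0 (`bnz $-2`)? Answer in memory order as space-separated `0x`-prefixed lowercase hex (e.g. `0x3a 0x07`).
L0: bnz op=0x0:4|imm=-2:12 ⇒ 0x0ffe ⇒ little fe 0f

0xfe 0x0f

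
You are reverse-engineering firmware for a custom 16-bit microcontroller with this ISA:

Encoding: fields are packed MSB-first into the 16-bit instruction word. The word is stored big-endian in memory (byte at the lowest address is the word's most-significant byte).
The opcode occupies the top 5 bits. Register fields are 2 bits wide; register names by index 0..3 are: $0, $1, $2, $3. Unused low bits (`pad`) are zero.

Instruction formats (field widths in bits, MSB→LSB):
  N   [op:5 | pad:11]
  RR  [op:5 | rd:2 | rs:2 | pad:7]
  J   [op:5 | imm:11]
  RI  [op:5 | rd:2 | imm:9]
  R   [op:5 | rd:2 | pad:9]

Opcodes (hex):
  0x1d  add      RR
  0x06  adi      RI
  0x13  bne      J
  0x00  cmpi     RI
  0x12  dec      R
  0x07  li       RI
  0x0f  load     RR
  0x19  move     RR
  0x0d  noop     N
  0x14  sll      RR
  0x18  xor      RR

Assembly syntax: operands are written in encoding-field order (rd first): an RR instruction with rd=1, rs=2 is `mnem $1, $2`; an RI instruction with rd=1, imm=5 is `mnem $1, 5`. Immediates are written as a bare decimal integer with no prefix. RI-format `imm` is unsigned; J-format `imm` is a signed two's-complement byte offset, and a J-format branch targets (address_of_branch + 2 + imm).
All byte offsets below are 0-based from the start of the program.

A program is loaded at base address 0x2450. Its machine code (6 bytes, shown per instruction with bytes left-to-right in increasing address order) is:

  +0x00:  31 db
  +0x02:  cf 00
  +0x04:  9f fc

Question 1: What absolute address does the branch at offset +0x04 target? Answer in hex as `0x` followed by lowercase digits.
0x2452

+0x04: 9f fc ⇒ word 0x9ffc (big)
  opcode bits[15:11]=0x13: bne/J
  [10:0] imm=2044 (s11→-4) = -4
  target = base 0x2450 + off 0x04 + 2 + imm -4 = 0x2452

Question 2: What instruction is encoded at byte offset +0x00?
off 0x00: read 31 db as big → 0x31db
  opcode bits[15:11]=0x6: adi/RI
  rd@[10:9]=0x0 ⇒ $0
  imm@[8:0]=0x1db ⇒ 475

adi $0, 475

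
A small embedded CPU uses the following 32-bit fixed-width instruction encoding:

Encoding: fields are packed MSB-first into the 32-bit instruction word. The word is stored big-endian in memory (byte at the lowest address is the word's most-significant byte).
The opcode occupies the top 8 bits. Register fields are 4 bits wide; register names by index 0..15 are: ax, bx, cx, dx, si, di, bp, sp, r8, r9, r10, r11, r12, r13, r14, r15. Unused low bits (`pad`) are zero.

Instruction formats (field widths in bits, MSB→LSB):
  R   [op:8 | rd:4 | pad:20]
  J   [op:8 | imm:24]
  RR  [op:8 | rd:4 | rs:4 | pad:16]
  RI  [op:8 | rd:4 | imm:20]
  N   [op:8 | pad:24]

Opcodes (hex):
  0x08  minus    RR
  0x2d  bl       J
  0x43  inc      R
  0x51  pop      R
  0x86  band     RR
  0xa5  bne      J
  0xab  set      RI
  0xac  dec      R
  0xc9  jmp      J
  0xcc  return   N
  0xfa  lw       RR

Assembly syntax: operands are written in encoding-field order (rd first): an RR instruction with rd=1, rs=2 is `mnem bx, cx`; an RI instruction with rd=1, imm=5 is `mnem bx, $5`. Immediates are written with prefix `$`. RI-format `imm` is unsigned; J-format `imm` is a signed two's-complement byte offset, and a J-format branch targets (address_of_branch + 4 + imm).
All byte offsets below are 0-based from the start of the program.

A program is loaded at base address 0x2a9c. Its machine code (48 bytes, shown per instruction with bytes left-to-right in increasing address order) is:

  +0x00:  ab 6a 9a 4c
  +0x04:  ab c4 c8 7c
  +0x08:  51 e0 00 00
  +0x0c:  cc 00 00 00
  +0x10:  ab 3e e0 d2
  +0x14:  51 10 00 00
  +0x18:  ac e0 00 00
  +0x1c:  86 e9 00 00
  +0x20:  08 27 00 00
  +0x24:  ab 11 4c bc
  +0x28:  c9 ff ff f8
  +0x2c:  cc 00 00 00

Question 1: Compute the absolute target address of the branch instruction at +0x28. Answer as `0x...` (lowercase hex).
off 0x28: read c9 ff ff f8 as big → 0xc9fffff8
  opcode bits[31:24]=0xc9: jmp/J
  [23:0] imm=16777208 (s24→-8) = $-8
  target = base 0x2a9c + off 0x28 + 4 + imm -8 = 0x2ac0

0x2ac0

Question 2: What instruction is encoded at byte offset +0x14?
+0x14: 51 10 00 00 ⇒ word 0x51100000 (big)
  top 8b → 0x51 → pop [R]
  [23:20] rd=1 = bx

pop bx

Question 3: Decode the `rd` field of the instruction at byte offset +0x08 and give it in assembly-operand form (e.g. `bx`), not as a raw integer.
[08] 51 e0 00 00 → 0x51e00000
  top 8b → 0x51 → pop [R]
  [23:20] rd=14 = r14

r14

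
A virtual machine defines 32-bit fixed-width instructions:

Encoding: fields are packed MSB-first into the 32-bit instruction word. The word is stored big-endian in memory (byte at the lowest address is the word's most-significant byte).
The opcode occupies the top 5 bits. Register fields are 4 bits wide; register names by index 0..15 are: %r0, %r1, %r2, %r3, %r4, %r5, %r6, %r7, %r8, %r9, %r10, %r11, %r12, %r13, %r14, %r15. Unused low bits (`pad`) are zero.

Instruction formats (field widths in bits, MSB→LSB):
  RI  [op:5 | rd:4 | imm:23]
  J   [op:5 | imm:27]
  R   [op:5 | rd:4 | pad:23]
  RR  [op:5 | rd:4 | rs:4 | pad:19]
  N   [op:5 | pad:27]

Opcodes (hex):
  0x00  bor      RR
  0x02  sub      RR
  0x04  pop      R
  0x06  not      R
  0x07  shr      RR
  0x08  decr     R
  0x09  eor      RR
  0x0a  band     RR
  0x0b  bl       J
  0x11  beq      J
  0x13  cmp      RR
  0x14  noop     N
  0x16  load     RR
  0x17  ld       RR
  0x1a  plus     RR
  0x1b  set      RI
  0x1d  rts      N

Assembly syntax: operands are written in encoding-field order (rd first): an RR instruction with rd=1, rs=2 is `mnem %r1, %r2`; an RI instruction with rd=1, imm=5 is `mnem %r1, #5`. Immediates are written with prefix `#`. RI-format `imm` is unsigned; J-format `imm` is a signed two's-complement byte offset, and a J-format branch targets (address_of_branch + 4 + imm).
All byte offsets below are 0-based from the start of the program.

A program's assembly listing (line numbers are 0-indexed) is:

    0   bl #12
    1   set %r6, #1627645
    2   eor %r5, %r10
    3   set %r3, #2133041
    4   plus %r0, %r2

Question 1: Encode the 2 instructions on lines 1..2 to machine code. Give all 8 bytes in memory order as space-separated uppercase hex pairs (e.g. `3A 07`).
line 1 (set): pack op=0x1b:5|rd=6:4|imm=1627645:23 = 0xdb18d5fd; big→ db 18 d5 fd
line 2 (eor): pack op=0x9:5|rd=5:4|rs=10:4|pad=0:19 = 0x4ad00000; big→ 4a d0 00 00

DB 18 D5 FD 4A D0 00 00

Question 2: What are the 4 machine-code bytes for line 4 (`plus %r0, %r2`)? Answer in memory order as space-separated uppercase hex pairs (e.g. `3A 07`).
L4: plus op=0x1a:5|rd=0:4|rs=2:4|pad=0:19 ⇒ 0xd0100000 ⇒ big d0 10 00 00

D0 10 00 00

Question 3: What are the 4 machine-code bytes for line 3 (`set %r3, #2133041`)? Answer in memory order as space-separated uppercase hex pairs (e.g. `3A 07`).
line 3 (set): pack op=0x1b:5|rd=3:4|imm=2133041:23 = 0xd9a08c31; big→ d9 a0 8c 31

D9 A0 8C 31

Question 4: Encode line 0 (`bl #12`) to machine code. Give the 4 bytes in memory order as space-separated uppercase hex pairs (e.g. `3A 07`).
0. bl fields op=0xb:5|imm=12:27 → word 5800000ch → 58 00 00 0c

58 00 00 0C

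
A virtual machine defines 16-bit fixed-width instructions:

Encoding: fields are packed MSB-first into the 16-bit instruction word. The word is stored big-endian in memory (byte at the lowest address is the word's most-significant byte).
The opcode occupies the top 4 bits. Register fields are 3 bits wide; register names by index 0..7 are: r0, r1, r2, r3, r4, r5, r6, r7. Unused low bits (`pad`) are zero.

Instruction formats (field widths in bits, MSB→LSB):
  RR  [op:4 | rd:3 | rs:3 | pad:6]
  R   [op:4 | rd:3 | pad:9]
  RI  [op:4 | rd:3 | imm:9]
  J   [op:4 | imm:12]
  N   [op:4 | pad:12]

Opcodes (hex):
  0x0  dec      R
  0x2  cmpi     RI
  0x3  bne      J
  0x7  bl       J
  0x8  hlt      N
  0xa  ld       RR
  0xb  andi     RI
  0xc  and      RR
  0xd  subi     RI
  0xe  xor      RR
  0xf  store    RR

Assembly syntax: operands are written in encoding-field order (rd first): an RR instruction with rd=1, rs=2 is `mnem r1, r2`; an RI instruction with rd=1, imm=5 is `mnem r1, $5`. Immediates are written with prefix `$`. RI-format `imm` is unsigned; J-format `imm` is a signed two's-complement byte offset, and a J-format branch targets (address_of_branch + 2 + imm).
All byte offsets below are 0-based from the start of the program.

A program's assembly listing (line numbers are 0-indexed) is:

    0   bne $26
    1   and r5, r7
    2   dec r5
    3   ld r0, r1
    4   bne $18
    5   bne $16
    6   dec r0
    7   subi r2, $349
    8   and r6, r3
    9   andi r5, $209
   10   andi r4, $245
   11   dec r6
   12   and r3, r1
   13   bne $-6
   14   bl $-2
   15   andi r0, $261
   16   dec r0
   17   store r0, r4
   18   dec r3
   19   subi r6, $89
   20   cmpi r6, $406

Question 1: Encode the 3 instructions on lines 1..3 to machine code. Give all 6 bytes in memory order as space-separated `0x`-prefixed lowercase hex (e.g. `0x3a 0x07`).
line 1 (and): pack op=0xc:4|rd=5:3|rs=7:3|pad=0:6 = 0xcbc0; big→ cb c0
line 2 (dec): pack op=0x0:4|rd=5:3|pad=0:9 = 0x0a00; big→ 0a 00
line 3 (ld): pack op=0xa:4|rd=0:3|rs=1:3|pad=0:6 = 0xa040; big→ a0 40

0xcb 0xc0 0x0a 0x00 0xa0 0x40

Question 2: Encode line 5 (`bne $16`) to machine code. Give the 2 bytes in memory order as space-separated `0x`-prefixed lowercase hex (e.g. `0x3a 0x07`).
0x30 0x10

5. bne fields op=0x3:4|imm=16:12 → word 3010h → 30 10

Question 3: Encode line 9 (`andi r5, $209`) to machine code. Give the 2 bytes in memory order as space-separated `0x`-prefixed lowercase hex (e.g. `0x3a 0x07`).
L9: andi op=0xb:4|rd=5:3|imm=209:9 ⇒ 0xbad1 ⇒ big ba d1

0xba 0xd1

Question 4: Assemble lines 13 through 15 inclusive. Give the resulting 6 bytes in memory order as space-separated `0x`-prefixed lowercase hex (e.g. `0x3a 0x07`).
line 13 (bne): pack op=0x3:4|imm=-6:12 = 0x3ffa; big→ 3f fa
line 14 (bl): pack op=0x7:4|imm=-2:12 = 0x7ffe; big→ 7f fe
line 15 (andi): pack op=0xb:4|rd=0:3|imm=261:9 = 0xb105; big→ b1 05

0x3f 0xfa 0x7f 0xfe 0xb1 0x05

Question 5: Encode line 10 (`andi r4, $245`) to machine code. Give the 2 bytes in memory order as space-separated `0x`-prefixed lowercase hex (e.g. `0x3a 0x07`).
0xb8 0xf5

L10: andi op=0xb:4|rd=4:3|imm=245:9 ⇒ 0xb8f5 ⇒ big b8 f5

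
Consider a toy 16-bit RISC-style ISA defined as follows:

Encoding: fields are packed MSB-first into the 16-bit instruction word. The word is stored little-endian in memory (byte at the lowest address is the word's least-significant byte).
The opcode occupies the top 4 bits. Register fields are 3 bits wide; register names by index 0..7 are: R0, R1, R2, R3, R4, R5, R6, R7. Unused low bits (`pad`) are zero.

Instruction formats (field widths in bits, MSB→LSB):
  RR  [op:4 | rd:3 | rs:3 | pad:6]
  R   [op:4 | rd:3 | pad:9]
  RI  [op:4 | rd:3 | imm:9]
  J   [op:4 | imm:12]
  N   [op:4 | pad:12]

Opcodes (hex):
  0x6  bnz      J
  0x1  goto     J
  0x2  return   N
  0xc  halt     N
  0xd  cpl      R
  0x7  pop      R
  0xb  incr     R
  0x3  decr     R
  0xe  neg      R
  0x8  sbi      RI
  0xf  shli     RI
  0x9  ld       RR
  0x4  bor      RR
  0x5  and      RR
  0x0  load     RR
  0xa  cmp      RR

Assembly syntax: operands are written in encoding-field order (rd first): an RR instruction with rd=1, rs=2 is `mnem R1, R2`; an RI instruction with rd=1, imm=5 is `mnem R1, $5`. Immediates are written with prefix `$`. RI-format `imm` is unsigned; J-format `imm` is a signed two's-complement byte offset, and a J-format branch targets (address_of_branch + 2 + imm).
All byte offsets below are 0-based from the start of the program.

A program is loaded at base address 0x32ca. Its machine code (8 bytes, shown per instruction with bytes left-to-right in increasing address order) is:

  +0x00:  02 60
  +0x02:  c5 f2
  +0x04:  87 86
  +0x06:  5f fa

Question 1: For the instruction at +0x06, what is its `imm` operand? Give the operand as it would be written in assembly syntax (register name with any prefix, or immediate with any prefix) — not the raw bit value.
off 0x06: read 5f fa as little → 0xfa5f
  opcode bits[15:12]=0xf: shli/RI
  [11:9] rd=5 = R5
  [8:0] imm=95 = $95

$95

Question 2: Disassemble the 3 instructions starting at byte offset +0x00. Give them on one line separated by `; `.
off 0x00: read 02 60 as little → 0x6002
  top 4b → 0x6 → bnz [J]
  imm@[11:0]=0x2 ⇒ $2
off 0x02: read c5 f2 as little → 0xf2c5
  top 4b → 0xf → shli [RI]
  rd@[11:9]=0x1 ⇒ R1
  imm@[8:0]=0xc5 ⇒ $197
off 0x04: read 87 86 as little → 0x8687
  top 4b → 0x8 → sbi [RI]
  rd@[11:9]=0x3 ⇒ R3
  imm@[8:0]=0x87 ⇒ $135

bnz $2; shli R1, $197; sbi R3, $135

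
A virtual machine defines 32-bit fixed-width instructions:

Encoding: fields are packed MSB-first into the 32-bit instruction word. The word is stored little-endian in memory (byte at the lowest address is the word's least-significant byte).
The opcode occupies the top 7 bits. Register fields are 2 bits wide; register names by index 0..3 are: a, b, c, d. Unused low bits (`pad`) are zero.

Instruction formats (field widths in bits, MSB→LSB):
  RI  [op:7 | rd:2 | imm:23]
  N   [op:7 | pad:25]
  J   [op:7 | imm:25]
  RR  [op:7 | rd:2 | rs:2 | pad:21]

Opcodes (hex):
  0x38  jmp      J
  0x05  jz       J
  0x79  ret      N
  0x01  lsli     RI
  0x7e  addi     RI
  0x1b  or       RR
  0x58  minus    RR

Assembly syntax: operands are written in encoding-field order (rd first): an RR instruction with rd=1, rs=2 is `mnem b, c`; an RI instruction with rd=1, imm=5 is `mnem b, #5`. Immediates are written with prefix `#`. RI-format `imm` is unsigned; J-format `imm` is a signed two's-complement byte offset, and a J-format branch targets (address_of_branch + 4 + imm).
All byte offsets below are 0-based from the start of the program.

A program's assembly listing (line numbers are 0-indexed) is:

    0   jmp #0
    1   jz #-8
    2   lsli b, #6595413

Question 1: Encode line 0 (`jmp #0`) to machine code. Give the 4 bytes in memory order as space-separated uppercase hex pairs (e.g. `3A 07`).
00 00 00 70

0. jmp fields op=0x38:7|imm=0:25 → word 70000000h → 00 00 00 70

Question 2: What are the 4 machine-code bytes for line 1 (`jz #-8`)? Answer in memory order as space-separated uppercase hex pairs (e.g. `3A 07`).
L1: jz op=0x5:7|imm=-8:25 ⇒ 0x0bfffff8 ⇒ little f8 ff ff 0b

F8 FF FF 0B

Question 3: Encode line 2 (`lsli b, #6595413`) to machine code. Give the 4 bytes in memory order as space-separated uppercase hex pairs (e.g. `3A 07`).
L2: lsli op=0x1:7|rd=1:2|imm=6595413:23 ⇒ 0x02e4a355 ⇒ little 55 a3 e4 02

55 A3 E4 02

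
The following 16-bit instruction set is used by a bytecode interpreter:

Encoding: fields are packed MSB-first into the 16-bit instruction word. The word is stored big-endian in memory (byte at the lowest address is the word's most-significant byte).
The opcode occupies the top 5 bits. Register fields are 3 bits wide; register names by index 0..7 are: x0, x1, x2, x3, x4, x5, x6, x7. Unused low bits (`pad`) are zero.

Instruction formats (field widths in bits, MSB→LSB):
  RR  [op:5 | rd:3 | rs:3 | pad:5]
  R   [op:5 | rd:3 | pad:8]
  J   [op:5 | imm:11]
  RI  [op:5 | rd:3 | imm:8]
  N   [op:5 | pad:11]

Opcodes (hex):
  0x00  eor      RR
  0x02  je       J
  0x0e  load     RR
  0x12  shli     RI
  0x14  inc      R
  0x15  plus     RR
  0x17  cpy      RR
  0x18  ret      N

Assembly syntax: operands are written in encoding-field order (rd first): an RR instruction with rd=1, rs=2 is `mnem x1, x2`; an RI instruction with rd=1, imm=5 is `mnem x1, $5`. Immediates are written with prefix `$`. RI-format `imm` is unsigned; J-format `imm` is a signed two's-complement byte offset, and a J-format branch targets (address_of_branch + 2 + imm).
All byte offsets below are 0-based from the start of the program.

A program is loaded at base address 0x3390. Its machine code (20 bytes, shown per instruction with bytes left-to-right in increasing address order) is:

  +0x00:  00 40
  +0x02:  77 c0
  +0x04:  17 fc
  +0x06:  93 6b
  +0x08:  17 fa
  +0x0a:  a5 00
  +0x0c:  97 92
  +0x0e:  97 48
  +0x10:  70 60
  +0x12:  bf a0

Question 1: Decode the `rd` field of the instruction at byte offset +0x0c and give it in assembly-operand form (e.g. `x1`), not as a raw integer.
x7

@+0c  big-endian(97 92) = 0x9792
  top 5b → 0x12 → shli [RI]
  [10:8] rd=7 = x7
  [7:0] imm=146 = $146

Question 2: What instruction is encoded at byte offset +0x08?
+0x08: 17 fa ⇒ word 0x17fa (big)
  op=0x17fa>>11=0x2 ⇒ je (J)
  imm@[10:0]=0x7fa (s11→-6) ⇒ $-6

je $-6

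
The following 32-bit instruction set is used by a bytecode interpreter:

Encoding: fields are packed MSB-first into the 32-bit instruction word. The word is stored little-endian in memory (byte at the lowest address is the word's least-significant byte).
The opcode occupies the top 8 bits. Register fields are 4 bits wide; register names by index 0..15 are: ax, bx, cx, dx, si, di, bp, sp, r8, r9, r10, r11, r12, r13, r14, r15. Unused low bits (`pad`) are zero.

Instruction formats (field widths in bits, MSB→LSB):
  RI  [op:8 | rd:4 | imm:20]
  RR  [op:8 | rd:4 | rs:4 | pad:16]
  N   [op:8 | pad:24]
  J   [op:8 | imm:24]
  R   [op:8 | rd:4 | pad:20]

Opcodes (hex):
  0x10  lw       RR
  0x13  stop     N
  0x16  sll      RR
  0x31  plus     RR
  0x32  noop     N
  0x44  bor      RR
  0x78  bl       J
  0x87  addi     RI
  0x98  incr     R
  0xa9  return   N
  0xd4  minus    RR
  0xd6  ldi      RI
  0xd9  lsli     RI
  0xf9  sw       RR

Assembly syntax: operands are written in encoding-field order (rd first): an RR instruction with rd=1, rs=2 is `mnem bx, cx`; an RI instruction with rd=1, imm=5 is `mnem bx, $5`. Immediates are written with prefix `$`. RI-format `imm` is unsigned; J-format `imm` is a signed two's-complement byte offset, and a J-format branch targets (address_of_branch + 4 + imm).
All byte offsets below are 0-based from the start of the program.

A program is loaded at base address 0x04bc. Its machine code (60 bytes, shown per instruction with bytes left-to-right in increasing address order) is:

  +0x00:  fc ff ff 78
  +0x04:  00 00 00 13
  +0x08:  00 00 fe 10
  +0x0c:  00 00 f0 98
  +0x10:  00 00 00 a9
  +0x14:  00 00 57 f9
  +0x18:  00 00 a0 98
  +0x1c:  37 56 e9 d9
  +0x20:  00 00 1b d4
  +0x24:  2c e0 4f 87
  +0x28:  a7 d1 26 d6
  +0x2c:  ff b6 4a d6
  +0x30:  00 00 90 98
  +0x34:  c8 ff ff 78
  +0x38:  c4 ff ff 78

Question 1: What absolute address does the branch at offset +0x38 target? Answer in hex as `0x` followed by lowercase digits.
0x04bc

off 0x38: read c4 ff ff 78 as little → 0x78ffffc4
  op=0x78ffffc4>>24=0x78 ⇒ bl (J)
  [23:0] imm=16777156 (s24→-60) = $-60
  target = base 0x04bc + off 0x38 + 4 + imm -60 = 0x04bc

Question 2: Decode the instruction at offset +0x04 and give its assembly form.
stop

[04] 00 00 00 13 → 0x13000000
  op=0x13000000>>24=0x13 ⇒ stop (N)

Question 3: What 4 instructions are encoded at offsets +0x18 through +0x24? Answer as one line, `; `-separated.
off 0x18: read 00 00 a0 98 as little → 0x98a00000
  top 8b → 0x98 → incr [R]
  rd: (w>>20)&0xf=0xa → r10
off 0x1c: read 37 56 e9 d9 as little → 0xd9e95637
  top 8b → 0xd9 → lsli [RI]
  rd: (w>>20)&0xf=0xe → r14
  imm: (w>>0)&0xfffff=0x95637 → $611895
off 0x20: read 00 00 1b d4 as little → 0xd41b0000
  top 8b → 0xd4 → minus [RR]
  rd: (w>>20)&0xf=0x1 → bx
  rs: (w>>16)&0xf=0xb → r11
off 0x24: read 2c e0 4f 87 as little → 0x874fe02c
  top 8b → 0x87 → addi [RI]
  rd: (w>>20)&0xf=0x4 → si
  imm: (w>>0)&0xfffff=0xfe02c → $1040428

incr r10; lsli r14, $611895; minus bx, r11; addi si, $1040428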